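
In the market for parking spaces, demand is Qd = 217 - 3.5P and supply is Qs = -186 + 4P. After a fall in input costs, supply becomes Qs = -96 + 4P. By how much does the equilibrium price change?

Original equilibrium: P* = 806/15, Q* = 434/15.
New equilibrium: 217 - 3.5P = -96 + 4P, so 313 = 7.5P and P' = 626/15; Q' = 217 − 3.5(626/15) = 1064/15.
Change in price: 626/15 − 806/15 = -12.

ΔP = -12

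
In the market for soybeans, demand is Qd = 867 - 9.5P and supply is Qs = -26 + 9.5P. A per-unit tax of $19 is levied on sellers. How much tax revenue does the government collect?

Pre-tax equilibrium: P* = 47, Q* = 420.5.
Tax on sellers shifts supply to Qs = -26 + 9.5(P − 19) = -206.5 + 9.5P.
867 - 9.5P = -206.5 + 9.5P gives buyer price Pb = 56.5; sellers receive Ps = 56.5 − 19 = 37.5.
New quantity: Q = 867 − 9.5(56.5) = 330.25.
Revenue = 19 × 330.25 = 6274.75.

Tax revenue = 6274.75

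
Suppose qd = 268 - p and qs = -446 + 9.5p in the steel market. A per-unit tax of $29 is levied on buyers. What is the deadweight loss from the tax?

Pre-tax equilibrium: p* = 68, q* = 200.
Tax on buyers shifts demand to qd = 268 − 1(p + 29) = 239 - p.
239 - p = -446 + 9.5p gives seller price ps = 1370/21; buyers pay pb = 1370/21 + 29 = 1979/21.
New quantity: q = 268 − 1(1979/21) = 3649/21.
DWL = ½ × 29 × (200 − 3649/21) = 15979/42.

Deadweight loss = 15979/42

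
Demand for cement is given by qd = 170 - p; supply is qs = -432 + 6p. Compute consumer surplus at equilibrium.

Consumer surplus = 3528

Equilibrium: 170 - p = -432 + 6p gives p* = 86, q* = 84.
Demand choke price (qd = 0): p = 170.
CS = ½(170 − 86)(84) = 3528.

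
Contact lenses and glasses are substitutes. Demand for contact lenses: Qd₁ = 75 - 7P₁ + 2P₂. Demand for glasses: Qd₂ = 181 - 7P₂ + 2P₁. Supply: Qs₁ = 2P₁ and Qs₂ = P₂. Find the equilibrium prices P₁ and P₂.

Market 1: 75 - 7P₁ + 2P₂ = 2P₁ → 9P₁ - 2P₂ = 75.
Market 2: 8P₂ - 2P₁ = 181.
Eliminating P₂: 8×(1) + 2×(2) gives 68P₁ = 962, so P₁ = 481/34.
Back-substitute into (2): P₂ = (181 + 2×481/34) / 8 = 1779/68.

P₁ = 481/34, P₂ = 1779/68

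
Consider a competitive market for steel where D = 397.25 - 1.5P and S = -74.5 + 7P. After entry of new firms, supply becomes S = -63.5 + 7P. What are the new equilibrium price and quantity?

Original equilibrium: P* = 55.5, Q* = 314.
New equilibrium: 397.25 - 1.5P = -63.5 + 7P, so 460.75 = 8.5P and P' = 1843/34; Q' = 397.25 − 1.5(1843/34) = 5371/17.

P' = 1843/34, Q' = 5371/17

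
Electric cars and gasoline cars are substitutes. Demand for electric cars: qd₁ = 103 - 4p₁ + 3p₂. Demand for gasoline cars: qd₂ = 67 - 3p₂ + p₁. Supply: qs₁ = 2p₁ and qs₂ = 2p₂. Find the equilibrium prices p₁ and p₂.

p₁ = 716/27, p₂ = 505/27

Market 1: 103 - 4p₁ + 3p₂ = 2p₁ → 6p₁ - 3p₂ = 103.
Market 2: 5p₂ - p₁ = 67.
Eliminating p₂: 5×(1) + 3×(2) gives 27p₁ = 716, so p₁ = 716/27.
Back-substitute into (2): p₂ = (67 + 1×716/27) / 5 = 505/27.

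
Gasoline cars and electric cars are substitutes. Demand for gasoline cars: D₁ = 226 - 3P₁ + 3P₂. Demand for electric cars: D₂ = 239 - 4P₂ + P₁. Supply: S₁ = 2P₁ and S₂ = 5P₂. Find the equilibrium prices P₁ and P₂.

Market 1: 226 - 3P₁ + 3P₂ = 2P₁ → 5P₁ - 3P₂ = 226.
Market 2: 9P₂ - P₁ = 239.
Eliminating P₂: 9×(1) + 3×(2) gives 42P₁ = 2751, so P₁ = 65.5.
Back-substitute into (2): P₂ = (239 + 1×65.5) / 9 = 203/6.

P₁ = 65.5, P₂ = 203/6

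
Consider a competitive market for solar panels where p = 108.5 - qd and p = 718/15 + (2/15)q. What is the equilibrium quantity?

q* = 53.5

Set the two price expressions equal: 108.5 - q = 718/15 + (2/15)q.
1819/30 = (17/15)q, so q* = 53.5.
p* = 108.5 − (1)(53.5) = 55.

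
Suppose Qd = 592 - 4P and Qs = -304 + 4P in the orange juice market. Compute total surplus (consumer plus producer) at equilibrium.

Total surplus = 5184

Equilibrium: 592 - 4P = -304 + 4P gives P* = 112, Q* = 144.
Demand choke price: P = 148; supply starts at P = 76.
CS = ½(148 − 112)(144) = 2592; PS = ½(112 − 76)(144) = 2592.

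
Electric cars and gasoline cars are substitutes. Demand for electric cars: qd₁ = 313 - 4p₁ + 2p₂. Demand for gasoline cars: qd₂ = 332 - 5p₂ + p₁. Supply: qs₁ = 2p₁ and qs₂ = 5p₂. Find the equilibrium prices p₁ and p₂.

Market 1: 313 - 4p₁ + 2p₂ = 2p₁ → 6p₁ - 2p₂ = 313.
Market 2: 10p₂ - p₁ = 332.
Eliminating p₂: 10×(1) + 2×(2) gives 58p₁ = 3794, so p₁ = 1897/29.
Back-substitute into (2): p₂ = (332 + 1×1897/29) / 10 = 2305/58.

p₁ = 1897/29, p₂ = 2305/58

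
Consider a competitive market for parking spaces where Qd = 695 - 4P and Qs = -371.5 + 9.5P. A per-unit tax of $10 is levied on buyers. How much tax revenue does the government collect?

Tax revenue = 94730/27

Pre-tax equilibrium: P* = 79, Q* = 379.
Tax on buyers shifts demand to Qd = 695 − 4(P + 10) = 655 - 4P.
655 - 4P = -371.5 + 9.5P gives seller price Ps = 2053/27; buyers pay Pb = 2053/27 + 10 = 2323/27.
New quantity: Q = 695 − 4(2323/27) = 9473/27.
Revenue = 10 × 9473/27 = 94730/27.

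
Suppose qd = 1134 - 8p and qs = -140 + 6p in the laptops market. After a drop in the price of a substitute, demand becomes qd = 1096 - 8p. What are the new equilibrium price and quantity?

Original equilibrium: p* = 91, q* = 406.
New equilibrium: 1096 - 8p = -140 + 6p, so 1236 = 14p and p' = 618/7; q' = 1096 − 8(618/7) = 2728/7.

p' = 618/7, q' = 2728/7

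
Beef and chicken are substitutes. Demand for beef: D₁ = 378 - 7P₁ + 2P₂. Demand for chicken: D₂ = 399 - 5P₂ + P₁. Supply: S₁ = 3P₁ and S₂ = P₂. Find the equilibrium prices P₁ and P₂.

P₁ = 1533/29, P₂ = 2184/29

Market 1: 378 - 7P₁ + 2P₂ = 3P₁ → 10P₁ - 2P₂ = 378.
Market 2: 6P₂ - P₁ = 399.
Eliminating P₂: 6×(1) + 2×(2) gives 58P₁ = 3066, so P₁ = 1533/29.
Back-substitute into (2): P₂ = (399 + 1×1533/29) / 6 = 2184/29.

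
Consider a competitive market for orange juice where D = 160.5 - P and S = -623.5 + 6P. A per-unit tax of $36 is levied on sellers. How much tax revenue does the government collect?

Pre-tax equilibrium: P* = 112, Q* = 48.5.
Tax on sellers shifts supply to S = -623.5 + 6(P − 36) = -839.5 + 6P.
160.5 - P = -839.5 + 6P gives buyer price Pb = 1000/7; sellers receive Ps = 1000/7 − 36 = 748/7.
New quantity: Q = 160.5 − 1(1000/7) = 247/14.
Revenue = 36 × 247/14 = 4446/7.

Tax revenue = 4446/7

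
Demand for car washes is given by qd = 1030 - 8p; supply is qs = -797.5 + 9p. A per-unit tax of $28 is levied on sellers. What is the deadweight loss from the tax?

Deadweight loss = 28224/17

Pre-tax equilibrium: p* = 107.5, q* = 170.
Tax on sellers shifts supply to qs = -797.5 + 9(p − 28) = -1049.5 + 9p.
1030 - 8p = -1049.5 + 9p gives buyer price pb = 4159/34; sellers receive ps = 4159/34 − 28 = 3207/34.
New quantity: q = 1030 − 8(4159/34) = 874/17.
DWL = ½ × 28 × (170 − 874/17) = 28224/17.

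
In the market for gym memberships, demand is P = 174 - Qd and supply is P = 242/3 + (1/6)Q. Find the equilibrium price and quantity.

Set the two price expressions equal: 174 - Q = 242/3 + (1/6)Q.
280/3 = (7/6)Q, so Q* = 80.
P* = 174 − (1)(80) = 94.

P* = 94, Q* = 80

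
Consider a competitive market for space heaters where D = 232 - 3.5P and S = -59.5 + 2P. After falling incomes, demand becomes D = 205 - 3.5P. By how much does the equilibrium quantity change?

ΔQ = -108/11

Original equilibrium: P* = 53, Q* = 46.5.
New equilibrium: 205 - 3.5P = -59.5 + 2P, so 264.5 = 5.5P and P' = 529/11; Q' = 205 − 3.5(529/11) = 807/22.
Change in quantity: 807/22 − 46.5 = -108/11.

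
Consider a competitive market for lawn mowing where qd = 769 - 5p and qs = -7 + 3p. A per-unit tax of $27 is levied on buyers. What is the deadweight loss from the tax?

Pre-tax equilibrium: p* = 97, q* = 284.
Tax on buyers shifts demand to qd = 769 − 5(p + 27) = 634 - 5p.
634 - 5p = -7 + 3p gives seller price ps = 80.125; buyers pay pb = 80.125 + 27 = 107.125.
New quantity: q = 769 − 5(107.125) = 233.375.
DWL = ½ × 27 × (284 − 233.375) = 683.4375.

Deadweight loss = 683.4375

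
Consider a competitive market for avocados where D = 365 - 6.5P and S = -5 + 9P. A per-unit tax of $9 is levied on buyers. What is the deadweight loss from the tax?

Deadweight loss = 9477/62

Pre-tax equilibrium: P* = 740/31, Q* = 6505/31.
Tax on buyers shifts demand to D = 365 − 6.5(P + 9) = 306.5 - 6.5P.
306.5 - 6.5P = -5 + 9P gives seller price Ps = 623/31; buyers pay Pb = 623/31 + 9 = 902/31.
New quantity: Q = 365 − 6.5(902/31) = 5452/31.
DWL = ½ × 9 × (6505/31 − 5452/31) = 9477/62.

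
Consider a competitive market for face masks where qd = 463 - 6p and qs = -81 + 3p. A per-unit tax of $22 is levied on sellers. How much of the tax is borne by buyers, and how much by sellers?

Buyers bear 22/3, sellers bear 44/3

Pre-tax equilibrium: p* = 544/9, q* = 301/3.
Tax on sellers shifts supply to qs = -81 + 3(p − 22) = -147 + 3p.
463 - 6p = -147 + 3p gives buyer price pb = 610/9; sellers receive ps = 610/9 − 22 = 412/9.
New quantity: q = 463 − 6(610/9) = 169/3.
Buyer burden = 610/9 − 544/9 = 22/3; seller burden = 544/9 − 412/9 = 44/3.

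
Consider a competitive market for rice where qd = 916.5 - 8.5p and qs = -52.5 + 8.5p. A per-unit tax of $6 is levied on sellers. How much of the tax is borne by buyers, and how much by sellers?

Buyers bear $3, sellers bear $3

Pre-tax equilibrium: p* = 57, q* = 432.
Tax on sellers shifts supply to qs = -52.5 + 8.5(p − 6) = -103.5 + 8.5p.
916.5 - 8.5p = -103.5 + 8.5p gives buyer price pb = 60; sellers receive ps = 60 − 6 = 54.
New quantity: q = 916.5 − 8.5(60) = 406.5.
Buyer burden = 60 − 57 = 3; seller burden = 57 − 54 = 3.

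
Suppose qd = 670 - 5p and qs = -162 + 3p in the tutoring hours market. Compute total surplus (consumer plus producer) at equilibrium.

Equilibrium: 670 - 5p = -162 + 3p gives p* = 104, q* = 150.
Demand choke price: p = 134; supply starts at p = 54.
CS = ½(134 − 104)(150) = 2250; PS = ½(104 − 54)(150) = 3750.

Total surplus = 6000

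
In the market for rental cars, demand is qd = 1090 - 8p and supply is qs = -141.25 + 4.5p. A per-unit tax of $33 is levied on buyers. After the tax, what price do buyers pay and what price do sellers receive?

Pre-tax equilibrium: p* = 98.5, q* = 302.
Tax on buyers shifts demand to qd = 1090 − 8(p + 33) = 826 - 8p.
826 - 8p = -141.25 + 4.5p gives seller price ps = 77.38; buyers pay pb = 77.38 + 33 = 110.38.
New quantity: q = 1090 − 8(110.38) = 206.96.

Buyers pay $110.38, sellers receive $77.38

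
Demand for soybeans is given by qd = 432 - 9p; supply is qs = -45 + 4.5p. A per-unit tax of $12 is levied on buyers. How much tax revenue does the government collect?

Tax revenue = 936

Pre-tax equilibrium: p* = 106/3, q* = 114.
Tax on buyers shifts demand to qd = 432 − 9(p + 12) = 324 - 9p.
324 - 9p = -45 + 4.5p gives seller price ps = 82/3; buyers pay pb = 82/3 + 12 = 118/3.
New quantity: q = 432 − 9(118/3) = 78.
Revenue = 12 × 78 = 936.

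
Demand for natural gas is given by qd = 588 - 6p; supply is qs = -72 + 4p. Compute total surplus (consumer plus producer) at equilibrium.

Equilibrium: 588 - 6p = -72 + 4p gives p* = 66, q* = 192.
Demand choke price: p = 98; supply starts at p = 18.
CS = ½(98 − 66)(192) = 3072; PS = ½(66 − 18)(192) = 4608.

Total surplus = 7680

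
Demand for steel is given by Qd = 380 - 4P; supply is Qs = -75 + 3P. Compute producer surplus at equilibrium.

Equilibrium: 380 - 4P = -75 + 3P gives P* = 65, Q* = 120.
Supply starts at P = 25 (where Qs = 0).
PS = ½(65 − 25)(120) = 2400.

Producer surplus = 2400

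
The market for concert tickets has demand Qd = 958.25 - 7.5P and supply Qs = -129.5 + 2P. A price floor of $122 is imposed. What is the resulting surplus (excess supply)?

Surplus = 71.25

Equilibrium price would be P* = 114.5, so the floor at 122 binds.
At P = 122: Qd = 43.25, Qs = 114.5.
Surplus = 114.5 − 43.25 = 71.25.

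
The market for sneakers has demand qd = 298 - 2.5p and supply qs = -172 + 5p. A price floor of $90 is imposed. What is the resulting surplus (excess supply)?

Equilibrium price would be p* = 188/3, so the floor at 90 binds.
At p = 90: qd = 73, qs = 278.
Surplus = 278 − 73 = 205.

Surplus = 205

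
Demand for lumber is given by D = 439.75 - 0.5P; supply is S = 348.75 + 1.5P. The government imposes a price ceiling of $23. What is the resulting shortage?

Equilibrium price would be P* = 45.5, so the ceiling at 23 binds.
At P = 23: D = 439.75 − 0.5(23) = 428.25, S = 348.75 + 1.5(23) = 383.25.
Shortage = 428.25 − 383.25 = 45.

Shortage = 45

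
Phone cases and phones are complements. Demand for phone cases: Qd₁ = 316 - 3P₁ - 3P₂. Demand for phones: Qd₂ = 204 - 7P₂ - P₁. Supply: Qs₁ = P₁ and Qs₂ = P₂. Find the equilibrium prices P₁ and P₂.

P₁ = 1916/29, P₂ = 500/29

Market 1: 316 - 3P₁ - 3P₂ = P₁ → 4P₁ + 3P₂ = 316.
Market 2: 8P₂ + P₁ = 204.
Eliminating P₂: 8×(1) − 3×(2) gives 29P₁ = 1916, so P₁ = 1916/29.
Back-substitute into (2): P₂ = (204 − 1×1916/29) / 8 = 500/29.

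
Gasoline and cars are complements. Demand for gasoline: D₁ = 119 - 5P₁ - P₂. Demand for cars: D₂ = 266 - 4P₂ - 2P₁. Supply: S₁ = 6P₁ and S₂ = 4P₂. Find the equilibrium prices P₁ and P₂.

Market 1: 119 - 5P₁ - P₂ = 6P₁ → 11P₁ + P₂ = 119.
Market 2: 8P₂ + 2P₁ = 266.
Eliminating P₂: 8×(1) − 1×(2) gives 86P₁ = 686, so P₁ = 343/43.
Back-substitute into (2): P₂ = (266 − 2×343/43) / 8 = 1344/43.

P₁ = 343/43, P₂ = 1344/43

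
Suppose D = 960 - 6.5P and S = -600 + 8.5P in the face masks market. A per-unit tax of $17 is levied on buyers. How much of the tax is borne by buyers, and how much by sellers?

Buyers bear 289/30, sellers bear 221/30

Pre-tax equilibrium: P* = 104, Q* = 284.
Tax on buyers shifts demand to D = 960 − 6.5(P + 17) = 849.5 - 6.5P.
849.5 - 6.5P = -600 + 8.5P gives seller price Ps = 2899/30; buyers pay Pb = 2899/30 + 17 = 3409/30.
New quantity: Q = 960 − 6.5(3409/30) = 13283/60.
Buyer burden = 3409/30 − 104 = 289/30; seller burden = 104 − 2899/30 = 221/30.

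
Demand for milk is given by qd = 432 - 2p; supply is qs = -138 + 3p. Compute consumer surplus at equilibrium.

Equilibrium: 432 - 2p = -138 + 3p gives p* = 114, q* = 204.
Demand choke price (qd = 0): p = 216.
CS = ½(216 − 114)(204) = 10404.

Consumer surplus = 10404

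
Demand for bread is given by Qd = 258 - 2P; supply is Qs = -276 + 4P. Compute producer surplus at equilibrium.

Equilibrium: 258 - 2P = -276 + 4P gives P* = 89, Q* = 80.
Supply starts at P = 69 (where Qs = 0).
PS = ½(89 − 69)(80) = 800.

Producer surplus = 800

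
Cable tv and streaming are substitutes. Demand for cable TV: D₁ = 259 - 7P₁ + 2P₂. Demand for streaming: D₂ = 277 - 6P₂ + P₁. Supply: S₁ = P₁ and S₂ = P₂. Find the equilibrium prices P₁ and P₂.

Market 1: 259 - 7P₁ + 2P₂ = P₁ → 8P₁ - 2P₂ = 259.
Market 2: 7P₂ - P₁ = 277.
Eliminating P₂: 7×(1) + 2×(2) gives 54P₁ = 2367, so P₁ = 263/6.
Back-substitute into (2): P₂ = (277 + 1×263/6) / 7 = 275/6.

P₁ = 263/6, P₂ = 275/6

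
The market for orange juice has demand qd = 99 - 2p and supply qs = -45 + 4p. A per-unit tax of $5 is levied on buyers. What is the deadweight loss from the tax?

Pre-tax equilibrium: p* = 24, q* = 51.
Tax on buyers shifts demand to qd = 99 − 2(p + 5) = 89 - 2p.
89 - 2p = -45 + 4p gives seller price ps = 67/3; buyers pay pb = 67/3 + 5 = 82/3.
New quantity: q = 99 − 2(82/3) = 133/3.
DWL = ½ × 5 × (51 − 133/3) = 50/3.

Deadweight loss = 50/3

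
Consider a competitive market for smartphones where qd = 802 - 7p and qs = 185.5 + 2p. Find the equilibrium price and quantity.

Set qd = qs: 802 - 7p = 185.5 + 2p.
616.5 = 9p, so p* = 68.5.
q* = 802 − 7(68.5) = 322.5.

p* = 68.5, q* = 322.5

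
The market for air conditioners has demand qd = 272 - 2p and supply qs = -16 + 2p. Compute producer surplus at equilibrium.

Equilibrium: 272 - 2p = -16 + 2p gives p* = 72, q* = 128.
Supply starts at p = 8 (where qs = 0).
PS = ½(72 − 8)(128) = 4096.

Producer surplus = 4096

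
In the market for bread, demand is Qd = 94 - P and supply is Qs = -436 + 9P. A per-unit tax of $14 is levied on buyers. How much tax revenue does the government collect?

Tax revenue = 397.6

Pre-tax equilibrium: P* = 53, Q* = 41.
Tax on buyers shifts demand to Qd = 94 − 1(P + 14) = 80 - P.
80 - P = -436 + 9P gives seller price Ps = 51.6; buyers pay Pb = 51.6 + 14 = 65.6.
New quantity: Q = 94 − 1(65.6) = 28.4.
Revenue = 14 × 28.4 = 397.6.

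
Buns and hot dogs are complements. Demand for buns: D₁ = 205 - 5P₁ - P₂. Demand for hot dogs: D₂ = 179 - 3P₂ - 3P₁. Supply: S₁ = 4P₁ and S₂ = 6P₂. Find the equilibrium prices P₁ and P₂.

P₁ = 833/39, P₂ = 166/13

Market 1: 205 - 5P₁ - P₂ = 4P₁ → 9P₁ + P₂ = 205.
Market 2: 9P₂ + 3P₁ = 179.
Eliminating P₂: 9×(1) − 1×(2) gives 78P₁ = 1666, so P₁ = 833/39.
Back-substitute into (2): P₂ = (179 − 3×833/39) / 9 = 166/13.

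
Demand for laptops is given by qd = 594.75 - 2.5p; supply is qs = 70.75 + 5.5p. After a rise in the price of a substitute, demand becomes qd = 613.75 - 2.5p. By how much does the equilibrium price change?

Original equilibrium: p* = 65.5, q* = 431.
New equilibrium: 613.75 - 2.5p = 70.75 + 5.5p, so 543 = 8p and p' = 67.875; q' = 613.75 − 2.5(67.875) = 444.0625.
Change in price: 67.875 − 65.5 = 2.375.

Δp = 2.375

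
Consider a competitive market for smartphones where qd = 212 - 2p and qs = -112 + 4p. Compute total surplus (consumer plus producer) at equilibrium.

Equilibrium: 212 - 2p = -112 + 4p gives p* = 54, q* = 104.
Demand choke price: p = 106; supply starts at p = 28.
CS = ½(106 − 54)(104) = 2704; PS = ½(54 − 28)(104) = 1352.

Total surplus = 4056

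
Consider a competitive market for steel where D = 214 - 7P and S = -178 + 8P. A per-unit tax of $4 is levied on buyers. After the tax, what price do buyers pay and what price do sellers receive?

Buyers pay 424/15, sellers receive 364/15

Pre-tax equilibrium: P* = 392/15, Q* = 466/15.
Tax on buyers shifts demand to D = 214 − 7(P + 4) = 186 - 7P.
186 - 7P = -178 + 8P gives seller price Ps = 364/15; buyers pay Pb = 364/15 + 4 = 424/15.
New quantity: Q = 214 − 7(424/15) = 242/15.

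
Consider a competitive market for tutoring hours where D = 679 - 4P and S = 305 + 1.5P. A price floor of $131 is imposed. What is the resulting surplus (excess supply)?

Equilibrium price would be P* = 68, so the floor at 131 binds.
At P = 131: D = 155, S = 501.5.
Surplus = 501.5 − 155 = 346.5.

Surplus = 346.5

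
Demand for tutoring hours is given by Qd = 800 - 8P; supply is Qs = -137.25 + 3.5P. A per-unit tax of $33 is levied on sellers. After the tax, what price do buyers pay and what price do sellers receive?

Pre-tax equilibrium: P* = 81.5, Q* = 148.
Tax on sellers shifts supply to Qs = -137.25 + 3.5(P − 33) = -252.75 + 3.5P.
800 - 8P = -252.75 + 3.5P gives buyer price Pb = 4211/46; sellers receive Ps = 4211/46 − 33 = 2693/46.
New quantity: Q = 800 − 8(4211/46) = 1556/23.

Buyers pay 4211/46, sellers receive 2693/46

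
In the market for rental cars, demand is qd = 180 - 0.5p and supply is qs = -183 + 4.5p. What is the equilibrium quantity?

Set qd = qs: 180 - 0.5p = -183 + 4.5p.
363 = 5p, so p* = 72.6.
q* = 180 − 0.5(72.6) = 143.7.

q* = 143.7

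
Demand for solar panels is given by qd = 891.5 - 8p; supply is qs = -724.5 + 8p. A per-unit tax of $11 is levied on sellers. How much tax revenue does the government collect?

Tax revenue = 434.5

Pre-tax equilibrium: p* = 101, q* = 83.5.
Tax on sellers shifts supply to qs = -724.5 + 8(p − 11) = -812.5 + 8p.
891.5 - 8p = -812.5 + 8p gives buyer price pb = 106.5; sellers receive ps = 106.5 − 11 = 95.5.
New quantity: q = 891.5 − 8(106.5) = 39.5.
Revenue = 11 × 39.5 = 434.5.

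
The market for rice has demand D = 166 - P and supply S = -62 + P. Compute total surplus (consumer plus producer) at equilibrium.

Equilibrium: 166 - P = -62 + P gives P* = 114, Q* = 52.
Demand choke price: P = 166; supply starts at P = 62.
CS = ½(166 − 114)(52) = 1352; PS = ½(114 − 62)(52) = 1352.

Total surplus = 2704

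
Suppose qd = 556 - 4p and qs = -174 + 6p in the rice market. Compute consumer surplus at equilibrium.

Equilibrium: 556 - 4p = -174 + 6p gives p* = 73, q* = 264.
Demand choke price (qd = 0): p = 139.
CS = ½(139 − 73)(264) = 8712.

Consumer surplus = 8712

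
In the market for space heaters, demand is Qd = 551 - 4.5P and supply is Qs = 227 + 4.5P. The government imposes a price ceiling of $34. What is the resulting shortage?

Equilibrium price would be P* = 36, so the ceiling at 34 binds.
At P = 34: Qd = 551 − 4.5(34) = 398, Qs = 227 + 4.5(34) = 380.
Shortage = 398 − 380 = 18.

Shortage = 18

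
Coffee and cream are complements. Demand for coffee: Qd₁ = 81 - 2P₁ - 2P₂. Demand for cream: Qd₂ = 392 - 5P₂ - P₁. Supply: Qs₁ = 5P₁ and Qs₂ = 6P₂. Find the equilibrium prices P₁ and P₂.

P₁ = 107/75, P₂ = 2663/75

Market 1: 81 - 2P₁ - 2P₂ = 5P₁ → 7P₁ + 2P₂ = 81.
Market 2: 11P₂ + P₁ = 392.
Eliminating P₂: 11×(1) − 2×(2) gives 75P₁ = 107, so P₁ = 107/75.
Back-substitute into (2): P₂ = (392 − 1×107/75) / 11 = 2663/75.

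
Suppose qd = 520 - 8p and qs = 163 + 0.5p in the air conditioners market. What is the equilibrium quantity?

Set qd = qs: 520 - 8p = 163 + 0.5p.
357 = 8.5p, so p* = 42.
q* = 520 − 8(42) = 184.

q* = 184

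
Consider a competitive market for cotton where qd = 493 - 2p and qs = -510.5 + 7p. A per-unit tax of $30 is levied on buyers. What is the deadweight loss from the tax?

Deadweight loss = 700

Pre-tax equilibrium: p* = 111.5, q* = 270.
Tax on buyers shifts demand to qd = 493 − 2(p + 30) = 433 - 2p.
433 - 2p = -510.5 + 7p gives seller price ps = 629/6; buyers pay pb = 629/6 + 30 = 809/6.
New quantity: q = 493 − 2(809/6) = 670/3.
DWL = ½ × 30 × (270 − 670/3) = 700.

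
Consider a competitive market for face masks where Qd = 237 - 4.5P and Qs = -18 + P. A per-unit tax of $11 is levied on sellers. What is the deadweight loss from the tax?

Pre-tax equilibrium: P* = 510/11, Q* = 312/11.
Tax on sellers shifts supply to Qs = -18 + 1(P − 11) = -29 + P.
237 - 4.5P = -29 + P gives buyer price Pb = 532/11; sellers receive Ps = 532/11 − 11 = 411/11.
New quantity: Q = 237 − 4.5(532/11) = 213/11.
DWL = ½ × 11 × (312/11 − 213/11) = 49.5.

Deadweight loss = 49.5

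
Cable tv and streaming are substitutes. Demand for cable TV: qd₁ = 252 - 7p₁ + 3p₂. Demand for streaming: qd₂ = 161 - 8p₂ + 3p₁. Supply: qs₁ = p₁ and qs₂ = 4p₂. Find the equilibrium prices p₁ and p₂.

p₁ = 1169/29, p₂ = 2044/87

Market 1: 252 - 7p₁ + 3p₂ = p₁ → 8p₁ - 3p₂ = 252.
Market 2: 12p₂ - 3p₁ = 161.
Eliminating p₂: 12×(1) + 3×(2) gives 87p₁ = 3507, so p₁ = 1169/29.
Back-substitute into (2): p₂ = (161 + 3×1169/29) / 12 = 2044/87.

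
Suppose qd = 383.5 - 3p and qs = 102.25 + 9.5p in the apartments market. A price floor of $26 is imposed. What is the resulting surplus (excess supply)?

Surplus = 43.75

Equilibrium price would be p* = 22.5, so the floor at 26 binds.
At p = 26: qd = 305.5, qs = 349.25.
Surplus = 349.25 − 305.5 = 43.75.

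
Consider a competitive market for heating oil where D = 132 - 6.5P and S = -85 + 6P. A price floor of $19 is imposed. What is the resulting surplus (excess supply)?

Equilibrium price would be P* = 17.36, so the floor at 19 binds.
At P = 19: D = 8.5, S = 29.
Surplus = 29 − 8.5 = 20.5.

Surplus = 20.5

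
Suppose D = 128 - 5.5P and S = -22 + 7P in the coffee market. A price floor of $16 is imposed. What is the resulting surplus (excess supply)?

Equilibrium price would be P* = 12, so the floor at 16 binds.
At P = 16: D = 40, S = 90.
Surplus = 90 − 40 = 50.

Surplus = 50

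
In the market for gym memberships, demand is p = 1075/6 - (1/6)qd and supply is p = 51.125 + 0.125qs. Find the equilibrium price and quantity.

p* = 106, q* = 439

Set the two price expressions equal: 1075/6 - (1/6)q = 51.125 + 0.125q.
3073/24 = (7/24)q, so q* = 439.
p* = 1075/6 − (1/6)(439) = 106.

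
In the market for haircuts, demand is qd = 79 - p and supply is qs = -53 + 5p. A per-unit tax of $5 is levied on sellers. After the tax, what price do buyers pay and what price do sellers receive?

Pre-tax equilibrium: p* = 22, q* = 57.
Tax on sellers shifts supply to qs = -53 + 5(p − 5) = -78 + 5p.
79 - p = -78 + 5p gives buyer price pb = 157/6; sellers receive ps = 157/6 − 5 = 127/6.
New quantity: q = 79 − 1(157/6) = 317/6.

Buyers pay 157/6, sellers receive 127/6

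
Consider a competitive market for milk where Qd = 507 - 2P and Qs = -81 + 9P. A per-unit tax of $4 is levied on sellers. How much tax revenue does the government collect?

Pre-tax equilibrium: P* = 588/11, Q* = 4401/11.
Tax on sellers shifts supply to Qs = -81 + 9(P − 4) = -117 + 9P.
507 - 2P = -117 + 9P gives buyer price Pb = 624/11; sellers receive Ps = 624/11 − 4 = 580/11.
New quantity: Q = 507 − 2(624/11) = 4329/11.
Revenue = 4 × 4329/11 = 17316/11.

Tax revenue = 17316/11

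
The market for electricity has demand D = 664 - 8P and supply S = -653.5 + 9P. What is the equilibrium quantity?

Q* = 44

Set D = S: 664 - 8P = -653.5 + 9P.
1317.5 = 17P, so P* = 77.5.
Q* = 664 − 8(77.5) = 44.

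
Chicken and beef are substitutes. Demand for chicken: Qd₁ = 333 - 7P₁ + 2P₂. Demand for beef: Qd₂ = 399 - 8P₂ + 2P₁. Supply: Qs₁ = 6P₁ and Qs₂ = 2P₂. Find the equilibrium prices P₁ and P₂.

Market 1: 333 - 7P₁ + 2P₂ = 6P₁ → 13P₁ - 2P₂ = 333.
Market 2: 10P₂ - 2P₁ = 399.
Eliminating P₂: 10×(1) + 2×(2) gives 126P₁ = 4128, so P₁ = 688/21.
Back-substitute into (2): P₂ = (399 + 2×688/21) / 10 = 1951/42.

P₁ = 688/21, P₂ = 1951/42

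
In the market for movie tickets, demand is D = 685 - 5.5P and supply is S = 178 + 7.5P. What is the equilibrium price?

Set D = S: 685 - 5.5P = 178 + 7.5P.
507 = 13P, so P* = 39.
Q* = 685 − 5.5(39) = 470.5.

P* = 39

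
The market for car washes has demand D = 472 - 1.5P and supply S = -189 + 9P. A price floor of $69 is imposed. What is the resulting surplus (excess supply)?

Surplus = 63.5

Equilibrium price would be P* = 1322/21, so the floor at 69 binds.
At P = 69: D = 368.5, S = 432.
Surplus = 432 − 368.5 = 63.5.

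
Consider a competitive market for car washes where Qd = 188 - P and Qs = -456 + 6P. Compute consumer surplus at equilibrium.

Consumer surplus = 4608

Equilibrium: 188 - P = -456 + 6P gives P* = 92, Q* = 96.
Demand choke price (Qd = 0): P = 188.
CS = ½(188 − 92)(96) = 4608.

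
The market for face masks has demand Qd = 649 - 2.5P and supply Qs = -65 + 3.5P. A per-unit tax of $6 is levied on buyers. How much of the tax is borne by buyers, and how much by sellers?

Pre-tax equilibrium: P* = 119, Q* = 351.5.
Tax on buyers shifts demand to Qd = 649 − 2.5(P + 6) = 634 - 2.5P.
634 - 2.5P = -65 + 3.5P gives seller price Ps = 116.5; buyers pay Pb = 116.5 + 6 = 122.5.
New quantity: Q = 649 − 2.5(122.5) = 342.75.
Buyer burden = 122.5 − 119 = 3.5; seller burden = 119 − 116.5 = 2.5.

Buyers bear $3.5, sellers bear $2.5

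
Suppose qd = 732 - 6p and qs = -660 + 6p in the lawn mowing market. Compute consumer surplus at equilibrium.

Equilibrium: 732 - 6p = -660 + 6p gives p* = 116, q* = 36.
Demand choke price (qd = 0): p = 122.
CS = ½(122 − 116)(36) = 108.

Consumer surplus = 108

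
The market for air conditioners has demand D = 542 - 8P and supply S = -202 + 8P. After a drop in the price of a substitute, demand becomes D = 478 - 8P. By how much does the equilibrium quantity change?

ΔQ = -32

Original equilibrium: P* = 46.5, Q* = 170.
New equilibrium: 478 - 8P = -202 + 8P, so 680 = 16P and P' = 42.5; Q' = 478 − 8(42.5) = 138.
Change in quantity: 138 − 170 = -32.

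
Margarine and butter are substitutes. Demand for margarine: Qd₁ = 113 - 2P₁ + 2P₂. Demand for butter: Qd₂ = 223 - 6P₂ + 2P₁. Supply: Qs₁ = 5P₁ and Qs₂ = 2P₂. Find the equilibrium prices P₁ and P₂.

P₁ = 675/26, P₂ = 1787/52

Market 1: 113 - 2P₁ + 2P₂ = 5P₁ → 7P₁ - 2P₂ = 113.
Market 2: 8P₂ - 2P₁ = 223.
Eliminating P₂: 8×(1) + 2×(2) gives 52P₁ = 1350, so P₁ = 675/26.
Back-substitute into (2): P₂ = (223 + 2×675/26) / 8 = 1787/52.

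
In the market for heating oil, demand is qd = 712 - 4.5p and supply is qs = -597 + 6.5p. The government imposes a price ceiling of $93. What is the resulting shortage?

Equilibrium price would be p* = 119, so the ceiling at 93 binds.
At p = 93: qd = 712 − 4.5(93) = 293.5, qs = -597 + 6.5(93) = 7.5.
Shortage = 293.5 − 7.5 = 286.

Shortage = 286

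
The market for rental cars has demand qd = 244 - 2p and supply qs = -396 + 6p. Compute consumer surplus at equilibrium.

Consumer surplus = 1764

Equilibrium: 244 - 2p = -396 + 6p gives p* = 80, q* = 84.
Demand choke price (qd = 0): p = 122.
CS = ½(122 − 80)(84) = 1764.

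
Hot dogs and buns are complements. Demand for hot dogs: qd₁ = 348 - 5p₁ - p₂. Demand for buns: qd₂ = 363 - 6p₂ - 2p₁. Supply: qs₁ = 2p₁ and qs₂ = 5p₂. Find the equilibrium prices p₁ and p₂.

Market 1: 348 - 5p₁ - p₂ = 2p₁ → 7p₁ + p₂ = 348.
Market 2: 11p₂ + 2p₁ = 363.
Eliminating p₂: 11×(1) − 1×(2) gives 75p₁ = 3465, so p₁ = 46.2.
Back-substitute into (2): p₂ = (363 − 2×46.2) / 11 = 24.6.

p₁ = 46.2, p₂ = 24.6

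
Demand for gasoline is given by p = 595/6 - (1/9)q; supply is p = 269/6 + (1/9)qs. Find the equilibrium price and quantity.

Set the two price expressions equal: 595/6 - (1/9)q = 269/6 + (1/9)q.
163/3 = (2/9)q, so q* = 244.5.
p* = 595/6 − (1/9)(244.5) = 72.

p* = 72, q* = 244.5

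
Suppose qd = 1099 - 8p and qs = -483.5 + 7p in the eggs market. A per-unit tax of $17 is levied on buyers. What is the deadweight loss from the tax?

Pre-tax equilibrium: p* = 105.5, q* = 255.
Tax on buyers shifts demand to qd = 1099 − 8(p + 17) = 963 - 8p.
963 - 8p = -483.5 + 7p gives seller price ps = 2893/30; buyers pay pb = 2893/30 + 17 = 3403/30.
New quantity: q = 1099 − 8(3403/30) = 2873/15.
DWL = ½ × 17 × (255 − 2873/15) = 8092/15.

Deadweight loss = 8092/15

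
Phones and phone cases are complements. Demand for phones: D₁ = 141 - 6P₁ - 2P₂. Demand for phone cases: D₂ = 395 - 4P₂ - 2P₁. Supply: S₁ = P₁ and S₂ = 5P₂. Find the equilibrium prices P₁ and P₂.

Market 1: 141 - 6P₁ - 2P₂ = P₁ → 7P₁ + 2P₂ = 141.
Market 2: 9P₂ + 2P₁ = 395.
Eliminating P₂: 9×(1) − 2×(2) gives 59P₁ = 479, so P₁ = 479/59.
Back-substitute into (2): P₂ = (395 − 2×479/59) / 9 = 2483/59.

P₁ = 479/59, P₂ = 2483/59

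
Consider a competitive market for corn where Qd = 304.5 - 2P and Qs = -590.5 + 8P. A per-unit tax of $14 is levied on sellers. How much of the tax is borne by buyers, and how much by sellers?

Pre-tax equilibrium: P* = 89.5, Q* = 125.5.
Tax on sellers shifts supply to Qs = -590.5 + 8(P − 14) = -702.5 + 8P.
304.5 - 2P = -702.5 + 8P gives buyer price Pb = 100.7; sellers receive Ps = 100.7 − 14 = 86.7.
New quantity: Q = 304.5 − 2(100.7) = 103.1.
Buyer burden = 100.7 − 89.5 = 11.2; seller burden = 89.5 − 86.7 = 2.8.

Buyers bear $11.2, sellers bear $2.8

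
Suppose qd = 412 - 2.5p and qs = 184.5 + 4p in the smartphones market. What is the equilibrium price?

Set qd = qs: 412 - 2.5p = 184.5 + 4p.
227.5 = 6.5p, so p* = 35.
q* = 412 − 2.5(35) = 324.5.

p* = 35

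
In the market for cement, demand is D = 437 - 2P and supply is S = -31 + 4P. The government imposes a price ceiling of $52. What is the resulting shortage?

Equilibrium price would be P* = 78, so the ceiling at 52 binds.
At P = 52: D = 437 − 2(52) = 333, S = -31 + 4(52) = 177.
Shortage = 333 − 177 = 156.

Shortage = 156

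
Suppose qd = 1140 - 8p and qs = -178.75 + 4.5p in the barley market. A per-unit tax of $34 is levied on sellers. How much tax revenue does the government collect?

Pre-tax equilibrium: p* = 105.5, q* = 296.
Tax on sellers shifts supply to qs = -178.75 + 4.5(p − 34) = -331.75 + 4.5p.
1140 - 8p = -331.75 + 4.5p gives buyer price pb = 117.74; sellers receive ps = 117.74 − 34 = 83.74.
New quantity: q = 1140 − 8(117.74) = 198.08.
Revenue = 34 × 198.08 = 6734.72.

Tax revenue = 6734.72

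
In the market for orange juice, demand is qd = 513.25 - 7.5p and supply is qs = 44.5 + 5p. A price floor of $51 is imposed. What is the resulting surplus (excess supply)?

Equilibrium price would be p* = 37.5, so the floor at 51 binds.
At p = 51: qd = 130.75, qs = 299.5.
Surplus = 299.5 − 130.75 = 168.75.

Surplus = 168.75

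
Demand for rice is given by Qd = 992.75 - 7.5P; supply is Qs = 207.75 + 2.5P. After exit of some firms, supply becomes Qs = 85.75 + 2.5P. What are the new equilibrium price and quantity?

Original equilibrium: P* = 78.5, Q* = 404.
New equilibrium: 992.75 - 7.5P = 85.75 + 2.5P, so 907 = 10P and P' = 90.7; Q' = 992.75 − 7.5(90.7) = 312.5.

P' = 90.7, Q' = 312.5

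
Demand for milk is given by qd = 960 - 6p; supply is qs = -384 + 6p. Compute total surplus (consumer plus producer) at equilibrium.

Total surplus = 13824

Equilibrium: 960 - 6p = -384 + 6p gives p* = 112, q* = 288.
Demand choke price: p = 160; supply starts at p = 64.
CS = ½(160 − 112)(288) = 6912; PS = ½(112 − 64)(288) = 6912.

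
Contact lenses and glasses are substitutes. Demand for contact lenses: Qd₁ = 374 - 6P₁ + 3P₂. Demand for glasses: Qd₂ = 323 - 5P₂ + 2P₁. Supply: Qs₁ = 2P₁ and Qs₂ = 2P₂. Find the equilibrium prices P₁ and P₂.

P₁ = 71.74, P₂ = 66.64

Market 1: 374 - 6P₁ + 3P₂ = 2P₁ → 8P₁ - 3P₂ = 374.
Market 2: 7P₂ - 2P₁ = 323.
Eliminating P₂: 7×(1) + 3×(2) gives 50P₁ = 3587, so P₁ = 71.74.
Back-substitute into (2): P₂ = (323 + 2×71.74) / 7 = 66.64.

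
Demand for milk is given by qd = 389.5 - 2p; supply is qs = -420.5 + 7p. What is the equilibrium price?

Set qd = qs: 389.5 - 2p = -420.5 + 7p.
810 = 9p, so p* = 90.
q* = 389.5 − 2(90) = 209.5.

p* = 90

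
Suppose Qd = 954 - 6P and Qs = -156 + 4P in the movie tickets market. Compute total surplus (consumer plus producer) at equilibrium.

Equilibrium: 954 - 6P = -156 + 4P gives P* = 111, Q* = 288.
Demand choke price: P = 159; supply starts at P = 39.
CS = ½(159 − 111)(288) = 6912; PS = ½(111 − 39)(288) = 10368.

Total surplus = 17280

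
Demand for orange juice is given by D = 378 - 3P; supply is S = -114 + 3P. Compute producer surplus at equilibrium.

Producer surplus = 2904

Equilibrium: 378 - 3P = -114 + 3P gives P* = 82, Q* = 132.
Supply starts at P = 38 (where S = 0).
PS = ½(82 − 38)(132) = 2904.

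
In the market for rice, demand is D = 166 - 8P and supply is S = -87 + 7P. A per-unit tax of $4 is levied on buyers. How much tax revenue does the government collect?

Pre-tax equilibrium: P* = 253/15, Q* = 466/15.
Tax on buyers shifts demand to D = 166 − 8(P + 4) = 134 - 8P.
134 - 8P = -87 + 7P gives seller price Ps = 221/15; buyers pay Pb = 221/15 + 4 = 281/15.
New quantity: Q = 166 − 8(281/15) = 242/15.
Revenue = 4 × 242/15 = 968/15.

Tax revenue = 968/15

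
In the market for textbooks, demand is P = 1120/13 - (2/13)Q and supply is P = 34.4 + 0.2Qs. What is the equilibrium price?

Set the two price expressions equal: 1120/13 - (2/13)Q = 34.4 + 0.2Q.
3364/65 = (23/65)Q, so Q* = 3364/23.
P* = 1120/13 − (2/13)(3364/23) = 1464/23.

P* = 1464/23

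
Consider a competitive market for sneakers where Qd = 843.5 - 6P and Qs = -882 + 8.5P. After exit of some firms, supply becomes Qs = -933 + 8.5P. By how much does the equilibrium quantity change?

Original equilibrium: P* = 119, Q* = 129.5.
New equilibrium: 843.5 - 6P = -933 + 8.5P, so 1776.5 = 14.5P and P' = 3553/29; Q' = 843.5 − 6(3553/29) = 6287/58.
Change in quantity: 6287/58 − 129.5 = -612/29.

ΔQ = -612/29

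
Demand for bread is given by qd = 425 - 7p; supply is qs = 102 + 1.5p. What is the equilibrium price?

p* = 38

Set qd = qs: 425 - 7p = 102 + 1.5p.
323 = 8.5p, so p* = 38.
q* = 425 − 7(38) = 159.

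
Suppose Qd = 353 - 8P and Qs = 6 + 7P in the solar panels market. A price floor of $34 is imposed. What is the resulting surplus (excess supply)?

Equilibrium price would be P* = 347/15, so the floor at 34 binds.
At P = 34: Qd = 81, Qs = 244.
Surplus = 244 − 81 = 163.

Surplus = 163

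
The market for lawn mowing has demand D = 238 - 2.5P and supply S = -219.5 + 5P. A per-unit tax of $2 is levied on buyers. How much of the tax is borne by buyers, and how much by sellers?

Pre-tax equilibrium: P* = 61, Q* = 85.5.
Tax on buyers shifts demand to D = 238 − 2.5(P + 2) = 233 - 2.5P.
233 - 2.5P = -219.5 + 5P gives seller price Ps = 181/3; buyers pay Pb = 181/3 + 2 = 187/3.
New quantity: Q = 238 − 2.5(187/3) = 493/6.
Buyer burden = 187/3 − 61 = 4/3; seller burden = 61 − 181/3 = 2/3.

Buyers bear 4/3, sellers bear 2/3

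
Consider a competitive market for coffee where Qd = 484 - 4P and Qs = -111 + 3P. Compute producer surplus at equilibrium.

Equilibrium: 484 - 4P = -111 + 3P gives P* = 85, Q* = 144.
Supply starts at P = 37 (where Qs = 0).
PS = ½(85 − 37)(144) = 3456.

Producer surplus = 3456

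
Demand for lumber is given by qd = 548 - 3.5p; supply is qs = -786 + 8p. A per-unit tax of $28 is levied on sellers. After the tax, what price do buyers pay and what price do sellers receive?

Buyers pay 3116/23, sellers receive 2472/23

Pre-tax equilibrium: p* = 116, q* = 142.
Tax on sellers shifts supply to qs = -786 + 8(p − 28) = -1010 + 8p.
548 - 3.5p = -1010 + 8p gives buyer price pb = 3116/23; sellers receive ps = 3116/23 − 28 = 2472/23.
New quantity: q = 548 − 3.5(3116/23) = 1698/23.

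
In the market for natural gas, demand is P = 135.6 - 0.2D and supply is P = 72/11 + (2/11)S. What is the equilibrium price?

P* = 68

Set the two price expressions equal: 135.6 - 0.2Q = 72/11 + (2/11)Q.
7098/55 = (21/55)Q, so Q* = 338.
P* = 135.6 − (0.2)(338) = 68.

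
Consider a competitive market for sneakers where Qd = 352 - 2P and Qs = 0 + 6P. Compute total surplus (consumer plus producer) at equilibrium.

Equilibrium: 352 - 2P = 0 + 6P gives P* = 44, Q* = 264.
Demand choke price: P = 176; supply starts at P = 0.
CS = ½(176 − 44)(264) = 17424; PS = ½(44 − 0)(264) = 5808.

Total surplus = 23232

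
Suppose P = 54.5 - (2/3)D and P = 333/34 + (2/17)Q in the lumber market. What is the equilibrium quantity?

Q* = 57

Set the two price expressions equal: 54.5 - (2/3)Q = 333/34 + (2/17)Q.
760/17 = (40/51)Q, so Q* = 57.
P* = 54.5 − (2/3)(57) = 16.5.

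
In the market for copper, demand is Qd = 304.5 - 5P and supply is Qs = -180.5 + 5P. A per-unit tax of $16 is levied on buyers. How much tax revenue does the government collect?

Pre-tax equilibrium: P* = 48.5, Q* = 62.
Tax on buyers shifts demand to Qd = 304.5 − 5(P + 16) = 224.5 - 5P.
224.5 - 5P = -180.5 + 5P gives seller price Ps = 40.5; buyers pay Pb = 40.5 + 16 = 56.5.
New quantity: Q = 304.5 − 5(56.5) = 22.
Revenue = 16 × 22 = 352.

Tax revenue = 352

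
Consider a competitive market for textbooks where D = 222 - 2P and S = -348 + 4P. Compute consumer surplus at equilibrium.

Consumer surplus = 256

Equilibrium: 222 - 2P = -348 + 4P gives P* = 95, Q* = 32.
Demand choke price (D = 0): P = 111.
CS = ½(111 − 95)(32) = 256.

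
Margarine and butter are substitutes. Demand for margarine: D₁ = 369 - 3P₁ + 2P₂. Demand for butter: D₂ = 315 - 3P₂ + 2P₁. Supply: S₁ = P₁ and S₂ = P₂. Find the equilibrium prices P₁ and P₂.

Market 1: 369 - 3P₁ + 2P₂ = P₁ → 4P₁ - 2P₂ = 369.
Market 2: 4P₂ - 2P₁ = 315.
Eliminating P₂: 4×(1) + 2×(2) gives 12P₁ = 2106, so P₁ = 175.5.
Back-substitute into (2): P₂ = (315 + 2×175.5) / 4 = 166.5.

P₁ = 175.5, P₂ = 166.5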